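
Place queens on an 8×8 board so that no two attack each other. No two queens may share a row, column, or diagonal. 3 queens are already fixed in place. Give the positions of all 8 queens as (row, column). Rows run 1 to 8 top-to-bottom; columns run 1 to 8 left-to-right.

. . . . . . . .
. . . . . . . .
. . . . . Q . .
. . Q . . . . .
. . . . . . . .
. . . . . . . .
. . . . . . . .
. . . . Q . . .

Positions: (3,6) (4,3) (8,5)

(1,7) (2,2) (3,6) (4,3) (5,1) (6,4) (7,8) (8,5)

Row 1: attacked by (3,6)→{4,6,8}; (4,3)→{3,6}; (8,5)→{5}. Safe: 1, 2, 7. Place at column 7.
Row 2: attacked by (1,7)→{6,7,8}; (3,6)→{5,6,7}; (4,3)→{1,3,5}; (8,5)→{5}. Safe: 2, 4. Place at column 2.
Row 5: attacked by (1,7)→{3,7}; (2,2)→{2,5}; (3,6)→{4,6,8}; (4,3)→{2,3,4}; (8,5)→{2,5,8}. Safe: 1. Place at column 1.
Row 6: attacked by (1,7)→{2,7}; (2,2)→{2,6}; (3,6)→{3,6}; (4,3)→{1,3,5}; (5,1)→{1,2}; (8,5)→{3,5,7}. Safe: 4, 8. Place at column 4.
Row 7: attacked by (1,7)→{1,7}; (2,2)→{2,7}; (3,6)→{2,6}; (4,3)→{3,6}; (5,1)→{1,3}; (6,4)→{3,4,5}; (8,5)→{4,5,6}. Safe: 8. Place at column 8.
Columns [7, 2, 6, 3, 1, 4, 8, 5], r−c [-6, 0, -3, 1, 4, 2, -1, 3], r+c [8, 4, 9, 7, 6, 10, 15, 13] are all distinct, so no two queens attack.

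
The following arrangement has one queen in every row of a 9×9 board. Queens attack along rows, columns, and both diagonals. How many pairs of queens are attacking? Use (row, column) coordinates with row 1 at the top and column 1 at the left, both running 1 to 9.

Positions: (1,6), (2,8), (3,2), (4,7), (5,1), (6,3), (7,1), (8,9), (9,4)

1

Same column: (5,1)–(7,1) (column 1).
Total attacking pairs: 1.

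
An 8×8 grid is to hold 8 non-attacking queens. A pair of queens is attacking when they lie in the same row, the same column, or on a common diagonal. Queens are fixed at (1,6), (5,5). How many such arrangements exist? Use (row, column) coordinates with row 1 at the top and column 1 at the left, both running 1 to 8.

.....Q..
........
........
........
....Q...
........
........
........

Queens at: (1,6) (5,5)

3

Branch on row 2: col 1 → 0; col 3 → 2; col 4 → 1.
Sum: 0 + 2 + 1 = 3.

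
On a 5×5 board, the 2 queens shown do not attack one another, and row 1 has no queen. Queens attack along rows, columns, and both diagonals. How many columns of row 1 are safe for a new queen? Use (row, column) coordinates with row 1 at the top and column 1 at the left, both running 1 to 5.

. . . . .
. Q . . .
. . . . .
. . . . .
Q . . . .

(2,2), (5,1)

1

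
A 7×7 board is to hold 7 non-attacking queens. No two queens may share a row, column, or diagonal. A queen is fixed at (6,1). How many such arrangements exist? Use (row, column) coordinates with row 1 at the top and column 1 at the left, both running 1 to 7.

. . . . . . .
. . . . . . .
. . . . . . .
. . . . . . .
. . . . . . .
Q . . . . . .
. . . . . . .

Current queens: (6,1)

7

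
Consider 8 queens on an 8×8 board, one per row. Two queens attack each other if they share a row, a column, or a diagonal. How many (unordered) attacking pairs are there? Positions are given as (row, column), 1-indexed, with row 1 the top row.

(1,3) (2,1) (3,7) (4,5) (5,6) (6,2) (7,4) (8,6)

3

Same column: (5,6)–(8,6) (column 6).
Same diagonal: (4,5)–(5,6) (|4−5| = |5−6| = 1); (5,6)–(7,4) (|5−7| = |6−4| = 2).
Total attacking pairs: 3.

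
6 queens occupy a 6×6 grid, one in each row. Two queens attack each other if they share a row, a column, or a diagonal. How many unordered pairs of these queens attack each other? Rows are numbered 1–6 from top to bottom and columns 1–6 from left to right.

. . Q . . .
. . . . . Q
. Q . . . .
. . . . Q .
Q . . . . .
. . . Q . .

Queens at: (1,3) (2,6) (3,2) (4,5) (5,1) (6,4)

0

All columns are distinct and no two queens satisfy |Δrow| = |Δcol|, so no pair attacks.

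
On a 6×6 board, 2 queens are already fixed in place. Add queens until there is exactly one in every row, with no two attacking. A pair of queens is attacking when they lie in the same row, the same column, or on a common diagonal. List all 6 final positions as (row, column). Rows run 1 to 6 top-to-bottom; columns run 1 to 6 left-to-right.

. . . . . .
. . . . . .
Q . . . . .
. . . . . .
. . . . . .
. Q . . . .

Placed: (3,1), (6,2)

(1,5) (2,3) (3,1) (4,6) (5,4) (6,2)

Row 1: attacked by (3,1)→{1,3}; (6,2)→{2}. Safe: 4, 5, 6. Place at column 5.
Row 2: attacked by (1,5)→{4,5,6}; (3,1)→{1,2}; (6,2)→{2,6}. Safe: 3. Place at column 3.
Row 4: attacked by (1,5)→{2,5}; (2,3)→{1,3,5}; (3,1)→{1,2}; (6,2)→{2,4}. Safe: 6. Place at column 6.
Row 5: attacked by (1,5)→{1,5}; (2,3)→{3,6}; (3,1)→{1,3}; (4,6)→{5,6}; (6,2)→{1,2,3}. Safe: 4. Place at column 4.
Columns [5, 3, 1, 6, 4, 2], r−c [-4, -1, 2, -2, 1, 4], r+c [6, 5, 4, 10, 9, 8] are all distinct, so no two queens attack.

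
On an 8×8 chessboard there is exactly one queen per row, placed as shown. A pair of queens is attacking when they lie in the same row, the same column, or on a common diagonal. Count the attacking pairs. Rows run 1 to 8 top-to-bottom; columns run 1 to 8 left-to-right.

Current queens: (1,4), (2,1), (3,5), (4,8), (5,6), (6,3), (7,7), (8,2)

0

All columns are distinct and no two queens satisfy |Δrow| = |Δcol|, so no pair attacks.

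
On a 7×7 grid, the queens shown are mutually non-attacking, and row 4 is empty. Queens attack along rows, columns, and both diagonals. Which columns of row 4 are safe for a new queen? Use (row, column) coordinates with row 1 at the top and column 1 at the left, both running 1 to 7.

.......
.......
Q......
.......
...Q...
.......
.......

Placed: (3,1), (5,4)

columns 6, 7

(3,1) attacks row 4 at column 1 and diagonals 2.
(5,4) attacks row 4 at column 4 and diagonals 3, 5.
Attacked columns: {1, 2, 3, 4, 5}. Safe: {6, 7}.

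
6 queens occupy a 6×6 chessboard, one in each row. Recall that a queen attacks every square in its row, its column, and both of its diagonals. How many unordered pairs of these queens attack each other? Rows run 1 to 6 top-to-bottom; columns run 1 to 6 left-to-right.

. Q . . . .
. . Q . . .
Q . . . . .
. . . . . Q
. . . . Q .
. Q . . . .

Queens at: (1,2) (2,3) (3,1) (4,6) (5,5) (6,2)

3

Same column: (1,2)–(6,2) (column 2).
Same diagonal: (1,2)–(2,3) (|1−2| = |2−3| = 1); (4,6)–(5,5) (|4−5| = |6−5| = 1).
Total attacking pairs: 3.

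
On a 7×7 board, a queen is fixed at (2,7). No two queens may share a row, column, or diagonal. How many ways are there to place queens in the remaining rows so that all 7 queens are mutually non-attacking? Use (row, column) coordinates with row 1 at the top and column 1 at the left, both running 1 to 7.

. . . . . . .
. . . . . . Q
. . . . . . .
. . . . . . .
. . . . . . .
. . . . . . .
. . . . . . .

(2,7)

Branch on row 1: col 1 → 0; col 2 → 1; col 3 → 2; col 4 → 2; col 5 → 2.
Sum: 0 + 1 + 2 + 2 + 2 = 7.

7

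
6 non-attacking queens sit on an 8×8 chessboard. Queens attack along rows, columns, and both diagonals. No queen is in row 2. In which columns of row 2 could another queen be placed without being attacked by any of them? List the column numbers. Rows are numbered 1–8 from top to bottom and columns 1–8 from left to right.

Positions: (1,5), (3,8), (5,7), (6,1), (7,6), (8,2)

columns 3

(1,5) attacks row 2 at column 5 and diagonals 4, 6.
(3,8) attacks row 2 at column 8 and diagonals 7.
(5,7) attacks row 2 at column 7 and diagonals 4.
(6,1) attacks row 2 at column 1 and diagonals 5.
(7,6) attacks row 2 at column 6 and diagonals 1.
(8,2) attacks row 2 at column 2 and diagonals 8.
Attacked columns: {1, 2, 4, 5, 6, 7, 8}. Safe: {3}.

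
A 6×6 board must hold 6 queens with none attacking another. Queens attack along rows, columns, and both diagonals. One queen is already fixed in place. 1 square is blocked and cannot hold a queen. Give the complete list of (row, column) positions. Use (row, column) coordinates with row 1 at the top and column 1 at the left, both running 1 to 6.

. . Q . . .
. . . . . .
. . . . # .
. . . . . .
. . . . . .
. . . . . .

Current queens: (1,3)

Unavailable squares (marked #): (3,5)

(1,3) (2,6) (3,2) (4,5) (5,1) (6,4)

Row 2: attacked by (1,3)→{2,3,4}. Safe: 1, 5, 6. Place at column 6.
Row 3: attacked by (1,3)→{1,3,5}; (2,6)→{5,6}. Blocked: 5. Safe: 2, 4. Place at column 2.
Row 4: attacked by (1,3)→{3,6}; (2,6)→{4,6}; (3,2)→{1,2,3}. Safe: 5. Place at column 5.
Row 5: attacked by (1,3)→{3}; (2,6)→{3,6}; (3,2)→{2,4}; (4,5)→{4,5,6}. Safe: 1. Place at column 1.
Row 6: attacked by (1,3)→{3}; (2,6)→{2,6}; (3,2)→{2,5}; (4,5)→{3,5}; (5,1)→{1,2}. Safe: 4. Place at column 4.
Columns [3, 6, 2, 5, 1, 4], r−c [-2, -4, 1, -1, 4, 2], r+c [4, 8, 5, 9, 6, 10] are all distinct, so no two queens attack.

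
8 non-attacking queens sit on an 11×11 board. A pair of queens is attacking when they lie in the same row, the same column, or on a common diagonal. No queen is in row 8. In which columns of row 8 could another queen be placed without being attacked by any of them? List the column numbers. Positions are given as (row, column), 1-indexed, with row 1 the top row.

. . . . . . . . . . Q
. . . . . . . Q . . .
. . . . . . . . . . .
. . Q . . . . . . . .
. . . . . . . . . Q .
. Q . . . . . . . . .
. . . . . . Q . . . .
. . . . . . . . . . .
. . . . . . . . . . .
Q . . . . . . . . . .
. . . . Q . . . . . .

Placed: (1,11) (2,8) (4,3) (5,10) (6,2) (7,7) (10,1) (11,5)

columns 9

(1,11) attacks row 8 at column 11 and diagonals 4.
(2,8) attacks row 8 at column 8 and diagonals 2.
(4,3) attacks row 8 at column 3 and diagonals 7.
(5,10) attacks row 8 at column 10 and diagonals 7.
(6,2) attacks row 8 at column 2 and diagonals 4.
(7,7) attacks row 8 at column 7 and diagonals 6, 8.
(10,1) attacks row 8 at column 1 and diagonals 3.
(11,5) attacks row 8 at column 5 and diagonals 2, 8.
Attacked columns: {1, 2, 3, 4, 5, 6, 7, 8, 10, 11}. Safe: {9}.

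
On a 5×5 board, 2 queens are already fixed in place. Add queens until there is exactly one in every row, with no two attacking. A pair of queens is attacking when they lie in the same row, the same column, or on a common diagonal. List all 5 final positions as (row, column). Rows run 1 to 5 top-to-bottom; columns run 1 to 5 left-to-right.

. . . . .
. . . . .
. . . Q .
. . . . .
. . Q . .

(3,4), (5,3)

(1,5) (2,2) (3,4) (4,1) (5,3)

Row 1: attacked by (3,4)→{2,4}; (5,3)→{3}. Safe: 1, 5. Place at column 5.
Row 2: attacked by (1,5)→{4,5}; (3,4)→{3,4,5}; (5,3)→{3}. Safe: 1, 2. Place at column 2.
Row 4: attacked by (1,5)→{2,5}; (2,2)→{2,4}; (3,4)→{3,4,5}; (5,3)→{2,3,4}. Safe: 1. Place at column 1.
Columns [5, 2, 4, 1, 3], r−c [-4, 0, -1, 3, 2], r+c [6, 4, 7, 5, 8] are all distinct, so no two queens attack.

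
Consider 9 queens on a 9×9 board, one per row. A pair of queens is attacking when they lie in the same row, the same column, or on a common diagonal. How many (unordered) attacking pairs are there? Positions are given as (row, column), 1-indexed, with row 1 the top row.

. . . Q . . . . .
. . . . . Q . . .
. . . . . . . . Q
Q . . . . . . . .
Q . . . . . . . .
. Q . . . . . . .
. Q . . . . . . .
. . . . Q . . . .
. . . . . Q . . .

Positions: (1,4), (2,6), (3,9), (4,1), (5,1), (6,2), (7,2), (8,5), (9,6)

9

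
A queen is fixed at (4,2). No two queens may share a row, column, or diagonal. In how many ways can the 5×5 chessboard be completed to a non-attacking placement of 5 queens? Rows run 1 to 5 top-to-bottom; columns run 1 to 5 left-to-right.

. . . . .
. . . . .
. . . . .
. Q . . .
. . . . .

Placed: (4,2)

Branch on row 1: col 1 → 1; col 3 → 1; col 4 → 0.
Sum: 1 + 1 + 0 = 2.

2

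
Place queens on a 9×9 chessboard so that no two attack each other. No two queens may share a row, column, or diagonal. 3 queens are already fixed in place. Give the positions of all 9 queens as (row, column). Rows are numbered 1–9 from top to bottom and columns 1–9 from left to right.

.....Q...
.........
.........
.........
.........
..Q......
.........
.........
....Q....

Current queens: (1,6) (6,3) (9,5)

Row 2: attacked by (1,6)→{5,6,7}; (6,3)→{3,7}; (9,5)→{5}. Safe: 1, 2, 4, 8, 9. Place at column 9.
Row 3: attacked by (1,6)→{4,6,8}; (2,9)→{8,9}; (6,3)→{3,6}; (9,5)→{5}. Safe: 1, 2, 7. Place at column 1.
Row 4: attacked by (1,6)→{3,6,9}; (2,9)→{7,9}; (3,1)→{1,2}; (6,3)→{1,3,5}; (9,5)→{5}. Safe: 4, 8. Place at column 4.
Row 5: attacked by (1,6)→{2,6}; (2,9)→{6,9}; (3,1)→{1,3}; (4,4)→{3,4,5}; (6,3)→{2,3,4}; (9,5)→{1,5,9}. Safe: 7, 8. Place at column 7.
Row 7: attacked by (1,6)→{6}; (2,9)→{4,9}; (3,1)→{1,5}; (4,4)→{1,4,7}; (5,7)→{5,7,9}; (6,3)→{2,3,4}; (9,5)→{3,5,7}. Safe: 8. Place at column 8.
Row 8: attacked by (1,6)→{6}; (2,9)→{3,9}; (3,1)→{1,6}; (4,4)→{4,8}; (5,7)→{4,7}; (6,3)→{1,3,5}; (7,8)→{7,8,9}; (9,5)→{4,5,6}. Safe: 2. Place at column 2.
Columns [6, 9, 1, 4, 7, 3, 8, 2, 5], r−c [-5, -7, 2, 0, -2, 3, -1, 6, 4], r+c [7, 11, 4, 8, 12, 9, 15, 10, 14] are all distinct, so no two queens attack.

(1,6) (2,9) (3,1) (4,4) (5,7) (6,3) (7,8) (8,2) (9,5)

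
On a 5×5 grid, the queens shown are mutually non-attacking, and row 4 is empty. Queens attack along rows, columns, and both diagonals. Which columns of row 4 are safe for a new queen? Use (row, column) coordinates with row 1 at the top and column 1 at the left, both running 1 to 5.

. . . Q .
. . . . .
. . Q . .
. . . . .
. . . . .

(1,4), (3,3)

columns 5

(1,4) attacks row 4 at column 4 and diagonals 1.
(3,3) attacks row 4 at column 3 and diagonals 2, 4.
Attacked columns: {1, 2, 3, 4}. Safe: {5}.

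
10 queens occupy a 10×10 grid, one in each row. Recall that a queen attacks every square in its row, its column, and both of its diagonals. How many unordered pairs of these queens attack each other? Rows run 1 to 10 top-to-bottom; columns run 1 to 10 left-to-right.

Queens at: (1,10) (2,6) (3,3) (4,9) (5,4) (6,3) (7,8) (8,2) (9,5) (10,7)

Same column: (3,3)–(6,3) (column 3).
Same diagonal: (5,4)–(6,3) (|5−6| = |4−3| = 1); (6,3)–(10,7) (|6−10| = |3−7| = 4).
Total attacking pairs: 3.

3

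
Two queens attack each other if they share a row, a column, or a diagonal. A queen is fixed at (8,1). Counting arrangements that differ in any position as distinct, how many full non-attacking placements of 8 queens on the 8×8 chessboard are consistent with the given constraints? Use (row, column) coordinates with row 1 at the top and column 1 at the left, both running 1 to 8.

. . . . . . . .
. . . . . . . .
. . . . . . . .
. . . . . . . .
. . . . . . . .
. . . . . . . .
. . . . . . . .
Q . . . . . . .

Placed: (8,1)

Branch on row 1: col 2 → 0; col 3 → 2; col 4 → 1; col 5 → 1; col 6 → 0; col 7 → 0.
Sum: 0 + 2 + 1 + 1 + 0 + 0 = 4.

4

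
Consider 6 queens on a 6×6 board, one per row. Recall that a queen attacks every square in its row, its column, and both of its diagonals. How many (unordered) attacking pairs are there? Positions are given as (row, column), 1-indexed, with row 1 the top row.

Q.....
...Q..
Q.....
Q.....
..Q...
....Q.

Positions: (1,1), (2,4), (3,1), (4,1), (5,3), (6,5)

Same column: (1,1)–(3,1) (column 1); (1,1)–(4,1) (column 1); (3,1)–(4,1) (column 1).
Same diagonal: (3,1)–(5,3) (|3−5| = |1−3| = 2).
Total attacking pairs: 4.

4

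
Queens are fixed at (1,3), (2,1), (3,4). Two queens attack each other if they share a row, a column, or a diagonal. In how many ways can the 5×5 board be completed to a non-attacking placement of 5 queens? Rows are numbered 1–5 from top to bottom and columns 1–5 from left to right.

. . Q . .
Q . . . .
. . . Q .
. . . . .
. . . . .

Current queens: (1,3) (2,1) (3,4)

Branch on row 4: col 2 → 1.
Sum: 1 = 1.

1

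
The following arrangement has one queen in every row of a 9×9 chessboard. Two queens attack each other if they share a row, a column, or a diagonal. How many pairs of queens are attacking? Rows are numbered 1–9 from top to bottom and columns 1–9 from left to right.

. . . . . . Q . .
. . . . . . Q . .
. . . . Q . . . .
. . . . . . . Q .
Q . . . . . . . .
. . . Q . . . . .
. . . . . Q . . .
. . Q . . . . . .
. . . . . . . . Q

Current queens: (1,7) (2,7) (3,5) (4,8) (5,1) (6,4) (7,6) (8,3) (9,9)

2

Same column: (1,7)–(2,7) (column 7).
Same diagonal: (1,7)–(3,5) (|1−3| = |7−5| = 2).
Total attacking pairs: 2.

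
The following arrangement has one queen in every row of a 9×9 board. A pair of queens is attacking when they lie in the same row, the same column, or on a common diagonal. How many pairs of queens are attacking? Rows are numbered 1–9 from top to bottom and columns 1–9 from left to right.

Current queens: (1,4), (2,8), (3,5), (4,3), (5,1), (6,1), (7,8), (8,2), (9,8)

7

Same column: (2,8)–(7,8) (column 8); (2,8)–(9,8) (column 8); (5,1)–(6,1) (column 1); (7,8)–(9,8) (column 8).
Same diagonal: (2,8)–(8,2) (|2−8| = |8−2| = 6); (4,3)–(6,1) (|4−6| = |3−1| = 2); (4,3)–(9,8) (|4−9| = |3−8| = 5).
Total attacking pairs: 7.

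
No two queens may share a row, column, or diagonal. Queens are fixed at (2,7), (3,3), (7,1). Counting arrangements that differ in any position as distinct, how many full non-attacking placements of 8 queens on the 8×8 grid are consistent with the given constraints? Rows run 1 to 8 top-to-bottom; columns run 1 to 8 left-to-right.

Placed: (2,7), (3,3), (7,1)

2

Branch on row 1: col 2 → 1; col 4 → 1.
Sum: 1 + 1 = 2.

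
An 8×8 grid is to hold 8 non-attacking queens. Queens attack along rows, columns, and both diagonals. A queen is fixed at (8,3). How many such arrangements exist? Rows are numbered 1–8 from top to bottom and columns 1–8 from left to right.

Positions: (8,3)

Branch on row 1: col 1 → 2; col 2 → 2; col 4 → 3; col 5 → 4; col 6 → 5; col 7 → 0; col 8 → 0.
Sum: 2 + 2 + 3 + 4 + 5 + 0 + 0 = 16.

16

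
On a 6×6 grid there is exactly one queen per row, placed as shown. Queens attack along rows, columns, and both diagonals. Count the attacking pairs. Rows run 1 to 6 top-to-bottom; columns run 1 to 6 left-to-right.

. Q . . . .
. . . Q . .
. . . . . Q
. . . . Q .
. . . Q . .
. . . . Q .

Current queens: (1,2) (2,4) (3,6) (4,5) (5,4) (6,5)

7

Same column: (2,4)–(5,4) (column 4); (4,5)–(6,5) (column 5).
Same diagonal: (1,2)–(4,5) (|1−4| = |2−5| = 3); (3,6)–(4,5) (|3−4| = |6−5| = 1); (3,6)–(5,4) (|3−5| = |6−4| = 2); (4,5)–(5,4) (|4−5| = |5−4| = 1); (5,4)–(6,5) (|5−6| = |4−5| = 1).
Total attacking pairs: 7.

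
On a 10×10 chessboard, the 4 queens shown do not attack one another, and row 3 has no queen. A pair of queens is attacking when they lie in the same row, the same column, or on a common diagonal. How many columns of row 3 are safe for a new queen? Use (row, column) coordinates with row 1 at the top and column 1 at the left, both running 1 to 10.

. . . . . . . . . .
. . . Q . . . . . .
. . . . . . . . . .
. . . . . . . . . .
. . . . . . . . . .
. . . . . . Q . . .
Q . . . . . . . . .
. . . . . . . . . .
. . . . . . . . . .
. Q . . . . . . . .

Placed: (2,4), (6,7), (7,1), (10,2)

2

(2,4) attacks row 3 at column 4 and diagonals 3, 5.
(6,7) attacks row 3 at column 7 and diagonals 4, 10.
(7,1) attacks row 3 at column 1 and diagonals 5.
(10,2) attacks row 3 at column 2 and diagonals 9.
Attacked columns: {1, 2, 3, 4, 5, 7, 9, 10}. Safe: {6, 8}.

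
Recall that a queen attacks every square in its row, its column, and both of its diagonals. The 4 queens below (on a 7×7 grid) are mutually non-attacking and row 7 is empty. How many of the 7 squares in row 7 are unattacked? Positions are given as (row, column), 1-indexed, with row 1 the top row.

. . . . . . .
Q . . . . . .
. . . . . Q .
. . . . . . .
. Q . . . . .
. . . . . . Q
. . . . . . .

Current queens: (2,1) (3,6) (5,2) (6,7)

2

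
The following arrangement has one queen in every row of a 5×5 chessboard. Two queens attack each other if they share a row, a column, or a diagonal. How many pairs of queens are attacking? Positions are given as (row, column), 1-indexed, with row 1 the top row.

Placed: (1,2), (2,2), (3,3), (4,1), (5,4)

2

Same column: (1,2)–(2,2) (column 2).
Same diagonal: (2,2)–(3,3) (|2−3| = |2−3| = 1).
Total attacking pairs: 2.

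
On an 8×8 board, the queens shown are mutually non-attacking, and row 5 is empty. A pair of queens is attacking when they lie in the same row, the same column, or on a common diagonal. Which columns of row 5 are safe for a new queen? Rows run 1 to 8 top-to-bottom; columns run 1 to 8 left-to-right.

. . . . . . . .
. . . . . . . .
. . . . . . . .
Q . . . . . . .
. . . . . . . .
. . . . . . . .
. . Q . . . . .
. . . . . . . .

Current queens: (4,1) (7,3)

(4,1) attacks row 5 at column 1 and diagonals 2.
(7,3) attacks row 5 at column 3 and diagonals 1, 5.
Attacked columns: {1, 2, 3, 5}. Safe: {4, 6, 7, 8}.

columns 4, 6, 7, 8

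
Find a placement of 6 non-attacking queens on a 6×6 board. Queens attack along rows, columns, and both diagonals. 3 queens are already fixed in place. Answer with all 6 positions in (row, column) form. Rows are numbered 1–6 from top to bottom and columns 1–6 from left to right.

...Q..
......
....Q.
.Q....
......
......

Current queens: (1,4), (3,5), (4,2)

Row 2: attacked by (1,4)→{3,4,5}; (3,5)→{4,5,6}; (4,2)→{2,4}. Safe: 1. Place at column 1.
Row 5: attacked by (1,4)→{4}; (2,1)→{1,4}; (3,5)→{3,5}; (4,2)→{1,2,3}. Safe: 6. Place at column 6.
Row 6: attacked by (1,4)→{4}; (2,1)→{1,5}; (3,5)→{2,5}; (4,2)→{2,4}; (5,6)→{5,6}. Safe: 3. Place at column 3.
Columns [4, 1, 5, 2, 6, 3], r−c [-3, 1, -2, 2, -1, 3], r+c [5, 3, 8, 6, 11, 9] are all distinct, so no two queens attack.

(1,4) (2,1) (3,5) (4,2) (5,6) (6,3)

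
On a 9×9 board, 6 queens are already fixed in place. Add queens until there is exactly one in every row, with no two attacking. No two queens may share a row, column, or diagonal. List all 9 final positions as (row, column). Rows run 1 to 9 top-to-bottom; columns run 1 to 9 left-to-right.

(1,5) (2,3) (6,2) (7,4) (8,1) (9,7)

Row 3: attacked by (1,5)→{3,5,7}; (2,3)→{2,3,4}; (6,2)→{2,5}; (7,4)→{4,8}; (8,1)→{1,6}; (9,7)→{1,7}. Safe: 9. Place at column 9.
Row 4: attacked by (1,5)→{2,5,8}; (2,3)→{1,3,5}; (3,9)→{8,9}; (6,2)→{2,4}; (7,4)→{1,4,7}; (8,1)→{1,5}; (9,7)→{2,7}. Safe: 6. Place at column 6.
Row 5: attacked by (1,5)→{1,5,9}; (2,3)→{3,6}; (3,9)→{7,9}; (4,6)→{5,6,7}; (6,2)→{1,2,3}; (7,4)→{2,4,6}; (8,1)→{1,4}; (9,7)→{3,7}. Safe: 8. Place at column 8.
Columns [5, 3, 9, 6, 8, 2, 4, 1, 7], r−c [-4, -1, -6, -2, -3, 4, 3, 7, 2], r+c [6, 5, 12, 10, 13, 8, 11, 9, 16] are all distinct, so no two queens attack.

(1,5) (2,3) (3,9) (4,6) (5,8) (6,2) (7,4) (8,1) (9,7)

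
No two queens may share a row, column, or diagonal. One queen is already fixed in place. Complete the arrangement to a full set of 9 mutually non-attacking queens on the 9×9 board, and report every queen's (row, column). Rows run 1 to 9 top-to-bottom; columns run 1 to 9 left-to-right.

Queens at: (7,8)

(1,1) (2,4) (3,6) (4,3) (5,9) (6,2) (7,8) (8,5) (9,7)

Row 1: attacked by (7,8)→{2,8}. Safe: 1, 3, 4, 5, 6, 7, 9. Place at column 1.
Row 2: attacked by (1,1)→{1,2}; (7,8)→{3,8}. Safe: 4, 5, 6, 7, 9. Place at column 4.
Row 3: attacked by (1,1)→{1,3}; (2,4)→{3,4,5}; (7,8)→{4,8}. Safe: 2, 6, 7, 9. Place at column 6.
Row 4: attacked by (1,1)→{1,4}; (2,4)→{2,4,6}; (3,6)→{5,6,7}; (7,8)→{5,8}. Safe: 3, 9. Place at column 3.
Row 5: attacked by (1,1)→{1,5}; (2,4)→{1,4,7}; (3,6)→{4,6,8}; (4,3)→{2,3,4}; (7,8)→{6,8}. Safe: 9. Place at column 9.
Row 6: attacked by (1,1)→{1,6}; (2,4)→{4,8}; (3,6)→{3,6,9}; (4,3)→{1,3,5}; (5,9)→{8,9}; (7,8)→{7,8,9}. Safe: 2. Place at column 2.
Row 8: attacked by (1,1)→{1,8}; (2,4)→{4}; (3,6)→{1,6}; (4,3)→{3,7}; (5,9)→{6,9}; (6,2)→{2,4}; (7,8)→{7,8,9}. Safe: 5. Place at column 5.
Row 9: attacked by (1,1)→{1,9}; (2,4)→{4}; (3,6)→{6}; (4,3)→{3,8}; (5,9)→{5,9}; (6,2)→{2,5}; (7,8)→{6,8}; (8,5)→{4,5,6}. Safe: 7. Place at column 7.
Columns [1, 4, 6, 3, 9, 2, 8, 5, 7], r−c [0, -2, -3, 1, -4, 4, -1, 3, 2], r+c [2, 6, 9, 7, 14, 8, 15, 13, 16] are all distinct, so no two queens attack.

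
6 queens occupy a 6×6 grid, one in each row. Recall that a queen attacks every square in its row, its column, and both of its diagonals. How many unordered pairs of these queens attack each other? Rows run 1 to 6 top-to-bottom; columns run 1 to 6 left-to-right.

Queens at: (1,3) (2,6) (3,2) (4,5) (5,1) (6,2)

3

Same column: (3,2)–(6,2) (column 2).
Same diagonal: (2,6)–(6,2) (|2−6| = |6−2| = 4); (5,1)–(6,2) (|5−6| = |1−2| = 1).
Total attacking pairs: 3.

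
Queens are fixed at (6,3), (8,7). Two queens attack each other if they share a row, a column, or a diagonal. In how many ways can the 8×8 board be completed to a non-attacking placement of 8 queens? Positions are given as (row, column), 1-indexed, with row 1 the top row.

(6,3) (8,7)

2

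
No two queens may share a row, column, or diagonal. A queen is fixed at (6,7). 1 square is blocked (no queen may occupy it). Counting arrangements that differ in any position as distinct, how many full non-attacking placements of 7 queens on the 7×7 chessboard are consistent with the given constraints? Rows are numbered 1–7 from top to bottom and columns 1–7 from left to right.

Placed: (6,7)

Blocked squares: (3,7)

Branch on row 1: col 1 → 1; col 3 → 2; col 4 → 2; col 5 → 1; col 6 → 1.
Sum: 1 + 2 + 2 + 1 + 1 = 7.

7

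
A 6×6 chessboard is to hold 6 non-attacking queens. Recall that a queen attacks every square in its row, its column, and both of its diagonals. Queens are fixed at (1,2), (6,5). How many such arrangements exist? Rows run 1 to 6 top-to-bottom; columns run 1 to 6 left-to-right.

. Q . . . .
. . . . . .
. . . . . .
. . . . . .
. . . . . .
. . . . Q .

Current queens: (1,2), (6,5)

Branch on row 2: col 4 → 1; col 6 → 0.
Sum: 1 + 0 = 1.

1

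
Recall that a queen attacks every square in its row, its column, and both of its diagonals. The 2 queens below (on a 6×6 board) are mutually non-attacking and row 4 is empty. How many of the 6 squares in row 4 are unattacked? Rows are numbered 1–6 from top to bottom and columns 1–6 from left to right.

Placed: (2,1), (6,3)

(2,1) attacks row 4 at column 1 and diagonals 3.
(6,3) attacks row 4 at column 3 and diagonals 1, 5.
Attacked columns: {1, 3, 5}. Safe: {2, 4, 6}.

3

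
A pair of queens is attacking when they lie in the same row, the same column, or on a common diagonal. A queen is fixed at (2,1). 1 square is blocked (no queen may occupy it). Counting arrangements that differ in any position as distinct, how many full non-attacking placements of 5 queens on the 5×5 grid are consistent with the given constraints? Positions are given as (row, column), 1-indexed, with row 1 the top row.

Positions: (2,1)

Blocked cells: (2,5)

2

Branch on row 1: col 3 → 1; col 4 → 1; col 5 → 0.
Sum: 1 + 1 + 0 = 2.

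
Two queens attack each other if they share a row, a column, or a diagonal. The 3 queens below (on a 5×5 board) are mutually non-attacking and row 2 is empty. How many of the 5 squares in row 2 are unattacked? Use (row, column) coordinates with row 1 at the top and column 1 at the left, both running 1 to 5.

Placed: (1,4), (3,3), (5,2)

1

(1,4) attacks row 2 at column 4 and diagonals 3, 5.
(3,3) attacks row 2 at column 3 and diagonals 2, 4.
(5,2) attacks row 2 at column 2 and diagonals 5.
Attacked columns: {2, 3, 4, 5}. Safe: {1}.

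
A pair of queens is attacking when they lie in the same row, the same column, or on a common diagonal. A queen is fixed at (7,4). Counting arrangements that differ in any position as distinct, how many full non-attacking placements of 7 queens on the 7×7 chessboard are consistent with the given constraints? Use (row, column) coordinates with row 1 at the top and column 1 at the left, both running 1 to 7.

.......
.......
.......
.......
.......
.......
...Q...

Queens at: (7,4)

6

Branch on row 1: col 1 → 1; col 2 → 1; col 3 → 1; col 5 → 1; col 6 → 1; col 7 → 1.
Sum: 1 + 1 + 1 + 1 + 1 + 1 = 6.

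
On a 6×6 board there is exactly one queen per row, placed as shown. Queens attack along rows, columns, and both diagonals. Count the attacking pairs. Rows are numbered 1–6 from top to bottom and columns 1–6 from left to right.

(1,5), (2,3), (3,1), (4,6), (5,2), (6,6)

Same column: (4,6)–(6,6) (column 6).
Total attacking pairs: 1.

1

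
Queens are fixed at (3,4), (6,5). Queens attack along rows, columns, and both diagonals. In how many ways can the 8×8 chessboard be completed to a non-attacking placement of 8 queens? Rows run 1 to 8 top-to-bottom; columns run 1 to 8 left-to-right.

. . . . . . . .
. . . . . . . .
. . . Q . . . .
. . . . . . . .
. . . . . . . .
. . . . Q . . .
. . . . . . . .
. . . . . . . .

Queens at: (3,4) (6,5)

4

Branch on row 1: col 1 → 0; col 3 → 2; col 7 → 1; col 8 → 1.
Sum: 0 + 2 + 1 + 1 = 4.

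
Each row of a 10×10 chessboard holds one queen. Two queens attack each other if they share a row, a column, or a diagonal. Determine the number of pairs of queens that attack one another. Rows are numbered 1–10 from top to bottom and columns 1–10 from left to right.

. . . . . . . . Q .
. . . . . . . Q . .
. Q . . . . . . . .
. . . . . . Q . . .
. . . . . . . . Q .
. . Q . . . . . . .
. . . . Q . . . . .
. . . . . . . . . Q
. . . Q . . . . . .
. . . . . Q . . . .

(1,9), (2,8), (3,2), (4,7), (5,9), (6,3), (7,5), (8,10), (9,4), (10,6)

Same column: (1,9)–(5,9) (column 9).
Same diagonal: (1,9)–(2,8) (|1−2| = |9−8| = 1).
Total attacking pairs: 2.

2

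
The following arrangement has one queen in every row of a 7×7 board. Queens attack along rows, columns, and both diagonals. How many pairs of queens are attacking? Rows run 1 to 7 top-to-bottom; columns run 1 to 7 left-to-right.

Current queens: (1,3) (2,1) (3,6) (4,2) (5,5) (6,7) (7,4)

0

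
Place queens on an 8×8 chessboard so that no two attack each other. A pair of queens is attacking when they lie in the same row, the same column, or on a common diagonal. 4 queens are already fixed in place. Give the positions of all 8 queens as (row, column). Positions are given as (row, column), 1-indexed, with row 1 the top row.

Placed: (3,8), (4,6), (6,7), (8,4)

(1,1) (2,5) (3,8) (4,6) (5,3) (6,7) (7,2) (8,4)

Row 1: attacked by (3,8)→{6,8}; (4,6)→{3,6}; (6,7)→{2,7}; (8,4)→{4}. Safe: 1, 5. Place at column 1.
Row 2: attacked by (1,1)→{1,2}; (3,8)→{7,8}; (4,6)→{4,6,8}; (6,7)→{3,7}; (8,4)→{4}. Safe: 5. Place at column 5.
Row 5: attacked by (1,1)→{1,5}; (2,5)→{2,5,8}; (3,8)→{6,8}; (4,6)→{5,6,7}; (6,7)→{6,7,8}; (8,4)→{1,4,7}. Safe: 3. Place at column 3.
Row 7: attacked by (1,1)→{1,7}; (2,5)→{5}; (3,8)→{4,8}; (4,6)→{3,6}; (5,3)→{1,3,5}; (6,7)→{6,7,8}; (8,4)→{3,4,5}. Safe: 2. Place at column 2.
Columns [1, 5, 8, 6, 3, 7, 2, 4], r−c [0, -3, -5, -2, 2, -1, 5, 4], r+c [2, 7, 11, 10, 8, 13, 9, 12] are all distinct, so no two queens attack.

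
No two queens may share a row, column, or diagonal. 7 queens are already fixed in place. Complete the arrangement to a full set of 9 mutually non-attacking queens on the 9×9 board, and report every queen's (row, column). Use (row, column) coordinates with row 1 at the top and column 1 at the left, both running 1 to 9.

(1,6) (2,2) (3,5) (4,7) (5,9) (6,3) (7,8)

(1,6) (2,2) (3,5) (4,7) (5,9) (6,3) (7,8) (8,4) (9,1)

Row 8: attacked by (1,6)→{6}; (2,2)→{2,8}; (3,5)→{5}; (4,7)→{3,7}; (5,9)→{6,9}; (6,3)→{1,3,5}; (7,8)→{7,8,9}. Safe: 4. Place at column 4.
Row 9: attacked by (1,6)→{6}; (2,2)→{2,9}; (3,5)→{5}; (4,7)→{2,7}; (5,9)→{5,9}; (6,3)→{3,6}; (7,8)→{6,8}; (8,4)→{3,4,5}. Safe: 1. Place at column 1.
Columns [6, 2, 5, 7, 9, 3, 8, 4, 1], r−c [-5, 0, -2, -3, -4, 3, -1, 4, 8], r+c [7, 4, 8, 11, 14, 9, 15, 12, 10] are all distinct, so no two queens attack.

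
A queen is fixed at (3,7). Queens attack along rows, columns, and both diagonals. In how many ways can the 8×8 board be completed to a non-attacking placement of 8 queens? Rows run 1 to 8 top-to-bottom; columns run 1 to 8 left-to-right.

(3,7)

Branch on row 1: col 1 → 0; col 2 → 2; col 3 → 2; col 4 → 3; col 6 → 7; col 8 → 0.
Sum: 0 + 2 + 2 + 3 + 7 + 0 = 14.

14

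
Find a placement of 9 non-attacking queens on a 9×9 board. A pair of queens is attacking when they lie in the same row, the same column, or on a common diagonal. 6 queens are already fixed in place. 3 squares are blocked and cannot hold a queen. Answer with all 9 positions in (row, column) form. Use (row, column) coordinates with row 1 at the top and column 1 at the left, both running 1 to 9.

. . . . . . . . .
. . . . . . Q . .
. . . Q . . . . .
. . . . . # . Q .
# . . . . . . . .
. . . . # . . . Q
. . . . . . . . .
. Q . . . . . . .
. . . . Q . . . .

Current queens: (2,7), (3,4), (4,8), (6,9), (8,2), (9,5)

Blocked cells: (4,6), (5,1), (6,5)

Row 1: attacked by (2,7)→{6,7,8}; (3,4)→{2,4,6}; (4,8)→{5,8}; (6,9)→{4,9}; (8,2)→{2,9}; (9,5)→{5}. Safe: 1, 3. Place at column 1.
Row 5: attacked by (1,1)→{1,5}; (2,7)→{4,7}; (3,4)→{2,4,6}; (4,8)→{7,8,9}; (6,9)→{8,9}; (8,2)→{2,5}; (9,5)→{1,5,9}. Blocked: 1. Safe: 3. Place at column 3.
Row 7: attacked by (1,1)→{1,7}; (2,7)→{2,7}; (3,4)→{4,8}; (4,8)→{5,8}; (5,3)→{1,3,5}; (6,9)→{8,9}; (8,2)→{1,2,3}; (9,5)→{3,5,7}. Safe: 6. Place at column 6.
Columns [1, 7, 4, 8, 3, 9, 6, 2, 5], r−c [0, -5, -1, -4, 2, -3, 1, 6, 4], r+c [2, 9, 7, 12, 8, 15, 13, 10, 14] are all distinct, so no two queens attack.

(1,1) (2,7) (3,4) (4,8) (5,3) (6,9) (7,6) (8,2) (9,5)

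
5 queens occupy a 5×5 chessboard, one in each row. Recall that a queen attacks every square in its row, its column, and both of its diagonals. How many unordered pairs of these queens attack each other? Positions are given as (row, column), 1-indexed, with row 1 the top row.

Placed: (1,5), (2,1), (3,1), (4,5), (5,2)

2

Same column: (1,5)–(4,5) (column 5); (2,1)–(3,1) (column 1).
Total attacking pairs: 2.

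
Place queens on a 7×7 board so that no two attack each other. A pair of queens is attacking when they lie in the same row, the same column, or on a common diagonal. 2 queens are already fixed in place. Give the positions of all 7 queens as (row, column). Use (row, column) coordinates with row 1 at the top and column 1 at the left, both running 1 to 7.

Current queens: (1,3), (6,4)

(1,3) (2,6) (3,2) (4,5) (5,1) (6,4) (7,7)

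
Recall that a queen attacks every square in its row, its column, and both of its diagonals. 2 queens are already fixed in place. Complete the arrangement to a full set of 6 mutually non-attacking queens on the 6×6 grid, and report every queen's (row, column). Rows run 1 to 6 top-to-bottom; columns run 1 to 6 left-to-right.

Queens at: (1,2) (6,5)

(1,2) (2,4) (3,6) (4,1) (5,3) (6,5)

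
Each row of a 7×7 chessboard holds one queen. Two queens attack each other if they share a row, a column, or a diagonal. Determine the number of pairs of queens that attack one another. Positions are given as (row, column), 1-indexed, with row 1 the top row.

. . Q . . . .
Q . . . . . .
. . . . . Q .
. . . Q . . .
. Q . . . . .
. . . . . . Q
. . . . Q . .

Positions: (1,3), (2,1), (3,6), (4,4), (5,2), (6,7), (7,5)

0

All columns are distinct and no two queens satisfy |Δrow| = |Δcol|, so no pair attacks.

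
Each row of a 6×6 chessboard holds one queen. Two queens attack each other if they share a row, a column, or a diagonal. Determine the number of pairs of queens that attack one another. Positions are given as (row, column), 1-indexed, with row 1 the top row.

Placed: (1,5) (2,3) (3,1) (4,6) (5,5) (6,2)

Same column: (1,5)–(5,5) (column 5).
Same diagonal: (4,6)–(5,5) (|4−5| = |6−5| = 1).
Total attacking pairs: 2.

2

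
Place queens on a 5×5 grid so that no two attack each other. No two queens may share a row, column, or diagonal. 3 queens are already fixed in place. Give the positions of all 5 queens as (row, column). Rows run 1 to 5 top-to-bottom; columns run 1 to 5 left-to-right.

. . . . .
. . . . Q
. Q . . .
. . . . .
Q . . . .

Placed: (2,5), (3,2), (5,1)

(1,3) (2,5) (3,2) (4,4) (5,1)

Row 1: attacked by (2,5)→{4,5}; (3,2)→{2,4}; (5,1)→{1,5}. Safe: 3. Place at column 3.
Row 4: attacked by (1,3)→{3}; (2,5)→{3,5}; (3,2)→{1,2,3}; (5,1)→{1,2}. Safe: 4. Place at column 4.
Columns [3, 5, 2, 4, 1], r−c [-2, -3, 1, 0, 4], r+c [4, 7, 5, 8, 6] are all distinct, so no two queens attack.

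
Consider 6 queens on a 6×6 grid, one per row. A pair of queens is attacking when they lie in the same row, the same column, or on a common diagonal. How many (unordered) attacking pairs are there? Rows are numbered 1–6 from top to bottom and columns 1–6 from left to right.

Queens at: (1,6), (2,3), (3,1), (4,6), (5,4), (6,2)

1

Same column: (1,6)–(4,6) (column 6).
Total attacking pairs: 1.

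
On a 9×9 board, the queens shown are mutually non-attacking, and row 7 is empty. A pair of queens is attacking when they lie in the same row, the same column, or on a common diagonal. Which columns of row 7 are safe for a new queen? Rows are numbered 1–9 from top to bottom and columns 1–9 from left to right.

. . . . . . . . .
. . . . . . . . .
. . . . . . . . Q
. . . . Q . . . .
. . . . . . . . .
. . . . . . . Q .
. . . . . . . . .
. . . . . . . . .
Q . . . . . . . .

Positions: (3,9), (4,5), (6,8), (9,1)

columns 4, 6

(3,9) attacks row 7 at column 9 and diagonals 5.
(4,5) attacks row 7 at column 5 and diagonals 2, 8.
(6,8) attacks row 7 at column 8 and diagonals 7, 9.
(9,1) attacks row 7 at column 1 and diagonals 3.
Attacked columns: {1, 2, 3, 5, 7, 8, 9}. Safe: {4, 6}.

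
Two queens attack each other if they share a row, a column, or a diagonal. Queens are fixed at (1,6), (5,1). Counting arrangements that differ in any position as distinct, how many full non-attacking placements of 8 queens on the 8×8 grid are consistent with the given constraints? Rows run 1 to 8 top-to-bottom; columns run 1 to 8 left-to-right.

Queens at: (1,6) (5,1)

Branch on row 2: col 2 → 0; col 3 → 3; col 8 → 1.
Sum: 0 + 3 + 1 = 4.

4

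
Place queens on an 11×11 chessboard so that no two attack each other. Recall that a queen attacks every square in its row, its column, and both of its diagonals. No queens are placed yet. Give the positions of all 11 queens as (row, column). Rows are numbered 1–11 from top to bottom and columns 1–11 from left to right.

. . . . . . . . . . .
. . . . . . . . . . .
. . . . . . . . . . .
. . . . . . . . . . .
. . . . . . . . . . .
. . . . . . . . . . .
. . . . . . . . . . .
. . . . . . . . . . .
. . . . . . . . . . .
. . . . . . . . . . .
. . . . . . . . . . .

(1,2) (2,8) (3,10) (4,7) (5,3) (6,1) (7,11) (8,4) (9,6) (10,9) (11,5)

Row 1: Safe: 1, 2, 3, 4, 5, 6, 7, 8, 9, 10, 11. Place at column 2.
Row 2: attacked by (1,2)→{1,2,3}. Safe: 4, 5, 6, 7, 8, 9, 10, 11. Place at column 8.
Row 3: attacked by (1,2)→{2,4}; (2,8)→{7,8,9}. Safe: 1, 3, 5, 6, 10, 11. Place at column 10.
Row 4: attacked by (1,2)→{2,5}; (2,8)→{6,8,10}; (3,10)→{9,10,11}. Safe: 1, 3, 4, 7. Place at column 7.
Row 5: attacked by (1,2)→{2,6}; (2,8)→{5,8,11}; (3,10)→{8,10}; (4,7)→{6,7,8}. Safe: 1, 3, 4, 9. Place at column 3.
Row 6: attacked by (1,2)→{2,7}; (2,8)→{4,8}; (3,10)→{7,10}; (4,7)→{5,7,9}; (5,3)→{2,3,4}. Safe: 1, 6, 11. Place at column 1.
Row 7: attacked by (1,2)→{2,8}; (2,8)→{3,8}; (3,10)→{6,10}; (4,7)→{4,7,10}; (5,3)→{1,3,5}; (6,1)→{1,2}. Safe: 9, 11. Place at column 11.
Row 8: attacked by (1,2)→{2,9}; (2,8)→{2,8}; (3,10)→{5,10}; (4,7)→{3,7,11}; (5,3)→{3,6}; (6,1)→{1,3}; (7,11)→{10,11}. Safe: 4. Place at column 4.
Row 9: attacked by (1,2)→{2,10}; (2,8)→{1,8}; (3,10)→{4,10}; (4,7)→{2,7}; (5,3)→{3,7}; (6,1)→{1,4}; (7,11)→{9,11}; (8,4)→{3,4,5}. Safe: 6. Place at column 6.
Row 10: attacked by (1,2)→{2,11}; (2,8)→{8}; (3,10)→{3,10}; (4,7)→{1,7}; (5,3)→{3,8}; (6,1)→{1,5}; (7,11)→{8,11}; (8,4)→{2,4,6}; (9,6)→{5,6,7}. Safe: 9. Place at column 9.
Row 11: attacked by (1,2)→{2}; (2,8)→{8}; (3,10)→{2,10}; (4,7)→{7}; (5,3)→{3,9}; (6,1)→{1,6}; (7,11)→{7,11}; (8,4)→{1,4,7}; (9,6)→{4,6,8}; (10,9)→{8,9,10}. Safe: 5. Place at column 5.
Columns [2, 8, 10, 7, 3, 1, 11, 4, 6, 9, 5], r−c [-1, -6, -7, -3, 2, 5, -4, 4, 3, 1, 6], r+c [3, 10, 13, 11, 8, 7, 18, 12, 15, 19, 16] are all distinct, so no two queens attack.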